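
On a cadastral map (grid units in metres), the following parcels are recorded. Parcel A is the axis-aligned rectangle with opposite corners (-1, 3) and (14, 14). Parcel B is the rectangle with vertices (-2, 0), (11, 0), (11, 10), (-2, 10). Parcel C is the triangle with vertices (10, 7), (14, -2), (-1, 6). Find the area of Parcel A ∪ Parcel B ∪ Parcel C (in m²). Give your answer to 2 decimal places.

218.19

By inclusion–exclusion:
Individual areas: |Parcel A| = 165, |Parcel B| = 130, |Parcel C| = 51.5.
|Parcel A∩Parcel B|: x∈[-1,11], y∈[3,10] → 12·7 = 84.
|Parcel A∩Parcel C| = 33.6181.
|Parcel B∩Parcel C| = 43.625.
|Parcel A∩Parcel B∩Parcel C| = 32.9375.
|Parcel A ∪ Parcel B ∪ Parcel C| = 346.5 − 161.2431 + 32.9375 = 218.19.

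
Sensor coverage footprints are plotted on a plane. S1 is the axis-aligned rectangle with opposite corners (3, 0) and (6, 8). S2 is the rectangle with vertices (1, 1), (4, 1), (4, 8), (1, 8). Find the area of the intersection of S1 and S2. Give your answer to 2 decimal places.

7.00

|S1∩S2|: x∈[3,4], y∈[1,8] → 1·7 = 7.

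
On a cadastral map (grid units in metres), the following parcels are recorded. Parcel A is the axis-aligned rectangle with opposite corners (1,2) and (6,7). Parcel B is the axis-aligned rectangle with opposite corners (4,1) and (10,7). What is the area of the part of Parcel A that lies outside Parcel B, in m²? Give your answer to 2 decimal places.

15.00

|Parcel A∩Parcel B|: x∈[4,6], y∈[2,7] → 2·5 = 10.
|Parcel A| = 25.
|Parcel A ∖ Parcel B| = |Parcel A| − |Parcel A∩Parcel B| = 25 − 10 = 15.00.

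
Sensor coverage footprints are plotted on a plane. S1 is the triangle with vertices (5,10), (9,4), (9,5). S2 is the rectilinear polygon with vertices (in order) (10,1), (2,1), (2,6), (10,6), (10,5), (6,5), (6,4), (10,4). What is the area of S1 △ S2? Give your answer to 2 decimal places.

36.80

|S1| = 2, |S2| = 36, |S1∩S2| = 0.6.
|S1 △ S2| = |S1| + |S2| − 2·|S1∩S2| = 2 + 36 − 1.2 = 36.80.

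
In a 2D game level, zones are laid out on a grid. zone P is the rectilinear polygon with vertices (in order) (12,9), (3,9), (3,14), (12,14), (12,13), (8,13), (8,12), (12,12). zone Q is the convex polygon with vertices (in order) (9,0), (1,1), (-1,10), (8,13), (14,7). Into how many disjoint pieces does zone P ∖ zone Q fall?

zone P ∖ zone Q splits into 2 disjoint pieces (area 13.1667, area 4.5).

2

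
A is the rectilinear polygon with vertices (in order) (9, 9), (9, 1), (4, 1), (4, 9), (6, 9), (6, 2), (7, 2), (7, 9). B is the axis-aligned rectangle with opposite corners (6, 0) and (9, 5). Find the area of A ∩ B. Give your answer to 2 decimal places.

9.00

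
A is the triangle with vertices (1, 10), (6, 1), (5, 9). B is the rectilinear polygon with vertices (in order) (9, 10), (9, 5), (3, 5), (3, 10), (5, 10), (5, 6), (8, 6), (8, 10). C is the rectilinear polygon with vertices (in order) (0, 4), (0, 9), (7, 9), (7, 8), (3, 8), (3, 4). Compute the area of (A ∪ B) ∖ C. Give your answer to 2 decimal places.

|A ∪ B| = 25.1069.
|(A ∪ B) ∩ C| = 3.9403.
|(A ∪ B) ∖ C| = 25.1069 − 3.9403 = 21.17.

21.17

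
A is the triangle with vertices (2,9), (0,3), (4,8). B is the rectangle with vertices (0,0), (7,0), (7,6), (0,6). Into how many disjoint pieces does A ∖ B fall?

A ∖ B is a single connected region.

1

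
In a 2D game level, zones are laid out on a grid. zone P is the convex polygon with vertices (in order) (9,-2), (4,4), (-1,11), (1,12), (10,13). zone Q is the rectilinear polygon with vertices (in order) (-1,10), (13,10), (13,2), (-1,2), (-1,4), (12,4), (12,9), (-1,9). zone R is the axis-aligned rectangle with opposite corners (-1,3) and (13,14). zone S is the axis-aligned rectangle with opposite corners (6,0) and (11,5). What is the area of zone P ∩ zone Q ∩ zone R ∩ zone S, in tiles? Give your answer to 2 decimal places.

3.37

The intersection is the polygon with vertices (9.333,3), (6,3), (6,4), (9.4,4).
By the shoelace formula its area is 3.37.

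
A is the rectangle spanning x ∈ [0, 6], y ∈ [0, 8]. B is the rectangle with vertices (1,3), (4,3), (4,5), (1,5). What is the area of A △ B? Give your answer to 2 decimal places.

42.00

|A∩B|: x∈[1,4], y∈[3,5] → 3·2 = 6.
|A △ B| = |A| + |B| − 2·|A∩B| = 48 + 6 − 12 = 42.00.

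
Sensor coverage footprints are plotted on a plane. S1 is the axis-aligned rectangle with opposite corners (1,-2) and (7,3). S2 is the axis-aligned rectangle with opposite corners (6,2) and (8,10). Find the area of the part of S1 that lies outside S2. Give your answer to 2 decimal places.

29.00

|S1∩S2|: x∈[6,7], y∈[2,3] → 1·1 = 1.
|S1| = 30.
|S1 ∖ S2| = |S1| − |S1∩S2| = 30 − 1 = 29.00.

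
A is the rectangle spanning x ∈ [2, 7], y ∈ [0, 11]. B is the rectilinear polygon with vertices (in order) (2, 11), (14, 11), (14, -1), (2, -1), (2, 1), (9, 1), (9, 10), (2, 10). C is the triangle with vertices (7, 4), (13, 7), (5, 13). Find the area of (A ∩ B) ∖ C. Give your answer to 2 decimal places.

8.56

|A ∩ B| = 10.
|(A ∩ B) ∩ C| = 1.4444.
|(A ∩ B) ∖ C| = 10 − 1.4444 = 8.56.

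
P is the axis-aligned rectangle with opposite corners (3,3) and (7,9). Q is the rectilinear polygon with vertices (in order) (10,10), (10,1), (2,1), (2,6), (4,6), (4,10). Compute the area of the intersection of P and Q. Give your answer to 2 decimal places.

21.00

The intersection is the polygon with vertices (7,9), (7,3), (3,3), (3,6), (4,6), (4,9).
By the shoelace formula its area is 21.00.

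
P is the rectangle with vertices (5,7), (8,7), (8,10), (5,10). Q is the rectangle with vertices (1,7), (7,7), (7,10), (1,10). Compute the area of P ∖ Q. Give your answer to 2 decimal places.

3.00

|P∩Q|: x∈[5,7], y∈[7,10] → 2·3 = 6.
|P| = 9.
|P ∖ Q| = |P| − |P∩Q| = 9 − 6 = 3.00.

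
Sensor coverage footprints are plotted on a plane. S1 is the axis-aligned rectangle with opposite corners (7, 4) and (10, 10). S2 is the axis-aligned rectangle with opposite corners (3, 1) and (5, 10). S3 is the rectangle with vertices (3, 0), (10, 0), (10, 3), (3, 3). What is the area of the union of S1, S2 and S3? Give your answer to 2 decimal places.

By inclusion–exclusion:
Individual areas: |S1| = 18, |S2| = 18, |S3| = 21.
|S1∩S2| = 0 (no overlap).
|S1∩S3| = 0 (no overlap).
|S2∩S3|: x∈[3,5], y∈[1,3] → 2·2 = 4.
|S1∩S2∩S3| = 0.
|S1 ∪ S2 ∪ S3| = 57 − 4 + 0 = 53.00.

53.00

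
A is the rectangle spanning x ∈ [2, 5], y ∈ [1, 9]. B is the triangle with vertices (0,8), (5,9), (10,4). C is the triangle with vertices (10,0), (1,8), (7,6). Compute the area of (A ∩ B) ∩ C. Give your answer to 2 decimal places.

1.70

The region (A ∩ B) ∩ C is the polygon with vertices (2,7.2), (2,7.667), (5,6.667), (5,6).
By the shoelace formula its area is 1.70.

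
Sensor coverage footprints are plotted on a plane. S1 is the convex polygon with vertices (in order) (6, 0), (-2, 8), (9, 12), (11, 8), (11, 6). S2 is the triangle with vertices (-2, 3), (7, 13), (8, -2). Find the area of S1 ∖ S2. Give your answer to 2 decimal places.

|S1| = 83, |S1∩S2| = 47.5258.
|S1 ∖ S2| = |S1| − |S1∩S2| = 83 − 47.5258 = 35.47.

35.47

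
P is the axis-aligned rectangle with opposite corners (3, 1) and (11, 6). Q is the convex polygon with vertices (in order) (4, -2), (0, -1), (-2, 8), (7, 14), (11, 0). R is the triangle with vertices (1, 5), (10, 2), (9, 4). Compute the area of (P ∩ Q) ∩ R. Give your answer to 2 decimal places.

7.08

The region (P ∩ Q) ∩ R is the polygon with vertices (3,4.75), (9,4), (10,2), (3,4.333).
By the shoelace formula its area is 7.08.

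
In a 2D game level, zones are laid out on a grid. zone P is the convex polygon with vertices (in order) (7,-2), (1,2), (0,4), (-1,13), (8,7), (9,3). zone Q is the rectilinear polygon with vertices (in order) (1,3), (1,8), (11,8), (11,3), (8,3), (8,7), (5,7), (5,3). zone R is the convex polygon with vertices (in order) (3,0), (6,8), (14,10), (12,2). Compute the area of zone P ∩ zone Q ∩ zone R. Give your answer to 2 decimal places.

4.46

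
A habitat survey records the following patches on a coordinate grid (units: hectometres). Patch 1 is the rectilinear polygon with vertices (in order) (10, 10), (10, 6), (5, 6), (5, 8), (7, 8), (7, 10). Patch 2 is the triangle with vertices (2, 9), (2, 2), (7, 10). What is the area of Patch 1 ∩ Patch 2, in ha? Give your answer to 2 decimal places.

0.45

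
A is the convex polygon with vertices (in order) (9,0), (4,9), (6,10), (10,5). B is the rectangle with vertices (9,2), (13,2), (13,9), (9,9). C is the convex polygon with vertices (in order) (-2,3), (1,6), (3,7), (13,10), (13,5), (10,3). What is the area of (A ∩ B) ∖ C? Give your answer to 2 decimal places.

|A ∩ B| = 2.725.
|(A ∩ B) ∩ C| = 2.225.
|(A ∩ B) ∖ C| = 2.725 − 2.225 = 0.50.

0.50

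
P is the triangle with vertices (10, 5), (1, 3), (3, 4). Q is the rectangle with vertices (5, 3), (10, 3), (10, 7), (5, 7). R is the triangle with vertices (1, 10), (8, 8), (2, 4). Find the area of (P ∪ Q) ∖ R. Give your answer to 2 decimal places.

|P ∪ Q| = 21.5079.
|(P ∪ Q) ∩ R| = 0.75.
|(P ∪ Q) ∖ R| = 21.5079 − 0.75 = 20.76.

20.76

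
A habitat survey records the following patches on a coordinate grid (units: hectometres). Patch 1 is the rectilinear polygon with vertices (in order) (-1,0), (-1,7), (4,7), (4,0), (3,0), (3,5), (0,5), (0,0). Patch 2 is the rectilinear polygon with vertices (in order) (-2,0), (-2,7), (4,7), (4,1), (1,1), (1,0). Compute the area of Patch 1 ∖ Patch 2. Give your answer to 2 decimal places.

|Patch 1| = 20, |Patch 1∩Patch 2| = 19.
|Patch 1 ∖ Patch 2| = |Patch 1| − |Patch 1∩Patch 2| = 20 − 19 = 1.00.

1.00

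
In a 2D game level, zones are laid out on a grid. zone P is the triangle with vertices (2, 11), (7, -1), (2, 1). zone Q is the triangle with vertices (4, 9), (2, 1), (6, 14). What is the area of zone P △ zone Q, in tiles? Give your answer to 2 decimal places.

|zone P| = 25, |zone Q| = 3, |zone P∩zone Q| = 1.0371.
|zone P △ zone Q| = |zone P| + |zone Q| − 2·|zone P∩zone Q| = 25 + 3 − 2.0741 = 25.93.

25.93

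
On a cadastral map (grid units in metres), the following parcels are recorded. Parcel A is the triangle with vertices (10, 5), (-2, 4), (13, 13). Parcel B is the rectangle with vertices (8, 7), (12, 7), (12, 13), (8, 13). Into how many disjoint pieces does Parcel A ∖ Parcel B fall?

2

Parcel A ∖ Parcel B splits into 2 disjoint pieces (area 30.75, area 1.0333).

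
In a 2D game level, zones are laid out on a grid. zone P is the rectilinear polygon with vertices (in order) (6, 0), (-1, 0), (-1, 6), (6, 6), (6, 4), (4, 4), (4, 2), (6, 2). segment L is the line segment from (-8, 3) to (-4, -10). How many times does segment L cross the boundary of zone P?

0

The segment lies entirely outside zone P and never meets its boundary.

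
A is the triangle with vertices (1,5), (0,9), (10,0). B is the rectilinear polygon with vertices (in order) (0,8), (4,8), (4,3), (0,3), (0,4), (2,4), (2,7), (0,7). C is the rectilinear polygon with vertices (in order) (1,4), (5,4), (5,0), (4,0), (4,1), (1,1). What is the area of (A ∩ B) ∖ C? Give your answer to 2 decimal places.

|A ∩ B| = 6.0917.
|(A ∩ B) ∩ C| = 0.4.
|(A ∩ B) ∖ C| = 6.0917 − 0.4 = 5.69.

5.69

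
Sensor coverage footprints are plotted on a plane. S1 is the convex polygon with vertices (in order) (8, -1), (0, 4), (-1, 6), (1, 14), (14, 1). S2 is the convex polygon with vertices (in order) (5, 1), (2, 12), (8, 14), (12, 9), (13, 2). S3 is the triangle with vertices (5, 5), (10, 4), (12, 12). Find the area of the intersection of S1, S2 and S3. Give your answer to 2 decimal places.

The intersection is the polygon with vertices (10.2,4.8), (10,4), (5,5), (7.5,7.5).
By the shoelace formula its area is 8.85.

8.85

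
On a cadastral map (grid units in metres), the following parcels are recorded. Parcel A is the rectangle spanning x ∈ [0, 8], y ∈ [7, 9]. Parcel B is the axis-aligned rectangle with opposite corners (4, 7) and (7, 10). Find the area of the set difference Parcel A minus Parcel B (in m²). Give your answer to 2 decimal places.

10.00

|Parcel A∩Parcel B|: x∈[4,7], y∈[7,9] → 3·2 = 6.
|Parcel A| = 16.
|Parcel A ∖ Parcel B| = |Parcel A| − |Parcel A∩Parcel B| = 16 − 6 = 10.00.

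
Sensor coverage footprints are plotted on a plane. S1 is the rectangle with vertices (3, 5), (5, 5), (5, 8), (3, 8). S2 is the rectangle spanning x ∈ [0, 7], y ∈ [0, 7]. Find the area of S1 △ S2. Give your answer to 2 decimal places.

|S1∩S2|: x∈[3,5], y∈[5,7] → 2·2 = 4.
|S1 △ S2| = |S1| + |S2| − 2·|S1∩S2| = 6 + 49 − 8 = 47.00.

47.00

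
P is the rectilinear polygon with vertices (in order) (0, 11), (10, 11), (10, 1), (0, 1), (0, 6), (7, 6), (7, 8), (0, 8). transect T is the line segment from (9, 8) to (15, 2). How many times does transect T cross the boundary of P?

1

The segment meets the boundary at (10,7).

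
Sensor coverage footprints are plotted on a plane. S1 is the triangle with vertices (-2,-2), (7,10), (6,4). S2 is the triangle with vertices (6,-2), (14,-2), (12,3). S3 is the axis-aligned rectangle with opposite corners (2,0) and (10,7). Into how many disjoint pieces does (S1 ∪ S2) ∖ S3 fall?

(S1 ∪ S2) ∖ S3 splits into 3 disjoint pieces (area 2.625, area 4.6667, area 18.9333).

3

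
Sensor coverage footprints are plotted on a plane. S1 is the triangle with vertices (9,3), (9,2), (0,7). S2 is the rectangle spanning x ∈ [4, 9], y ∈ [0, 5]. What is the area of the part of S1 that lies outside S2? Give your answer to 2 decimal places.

|S1| = 4.5, |S1∩S2| = 3.5556.
|S1 ∖ S2| = |S1| − |S1∩S2| = 4.5 − 3.5556 = 0.94.

0.94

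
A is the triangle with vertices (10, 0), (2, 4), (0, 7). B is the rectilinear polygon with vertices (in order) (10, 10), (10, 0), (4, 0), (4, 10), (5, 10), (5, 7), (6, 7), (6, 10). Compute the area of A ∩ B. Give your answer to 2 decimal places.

3.60

The intersection is the polygon with vertices (4,3), (4,4.2), (10,0).
By the shoelace formula its area is 3.60.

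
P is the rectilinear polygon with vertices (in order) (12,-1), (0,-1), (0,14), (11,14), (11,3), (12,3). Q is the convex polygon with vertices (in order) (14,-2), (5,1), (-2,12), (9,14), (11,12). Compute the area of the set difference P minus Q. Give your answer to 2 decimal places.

|P| = 169, |P∩Q| = 123.9935.
|P ∖ Q| = |P| − |P∩Q| = 169 − 123.9935 = 45.01.

45.01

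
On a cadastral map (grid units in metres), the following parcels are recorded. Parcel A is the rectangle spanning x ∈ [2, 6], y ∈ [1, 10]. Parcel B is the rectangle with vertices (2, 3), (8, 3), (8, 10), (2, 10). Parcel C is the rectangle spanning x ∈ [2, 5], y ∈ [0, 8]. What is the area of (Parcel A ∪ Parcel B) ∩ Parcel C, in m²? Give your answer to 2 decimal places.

21.00

The region (Parcel A ∪ Parcel B) ∩ Parcel C is the polygon with vertices (2,1), (2,3), (2,8), (5,8), (5,1).
By the shoelace formula its area is 21.00.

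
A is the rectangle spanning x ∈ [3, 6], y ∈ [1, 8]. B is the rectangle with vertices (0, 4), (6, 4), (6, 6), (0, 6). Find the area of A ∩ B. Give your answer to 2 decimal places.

|A∩B|: x∈[3,6], y∈[4,6] → 3·2 = 6.

6.00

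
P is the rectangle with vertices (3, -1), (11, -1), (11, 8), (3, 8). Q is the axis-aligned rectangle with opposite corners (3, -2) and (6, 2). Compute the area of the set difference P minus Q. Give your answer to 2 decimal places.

63.00

|P∩Q|: x∈[3,6], y∈[-1,2] → 3·3 = 9.
|P| = 72.
|P ∖ Q| = |P| − |P∩Q| = 72 − 9 = 63.00.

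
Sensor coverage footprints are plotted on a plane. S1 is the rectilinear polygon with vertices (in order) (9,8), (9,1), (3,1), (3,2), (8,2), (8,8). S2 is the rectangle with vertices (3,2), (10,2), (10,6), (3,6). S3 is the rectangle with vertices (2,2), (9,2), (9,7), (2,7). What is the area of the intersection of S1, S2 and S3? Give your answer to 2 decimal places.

4.00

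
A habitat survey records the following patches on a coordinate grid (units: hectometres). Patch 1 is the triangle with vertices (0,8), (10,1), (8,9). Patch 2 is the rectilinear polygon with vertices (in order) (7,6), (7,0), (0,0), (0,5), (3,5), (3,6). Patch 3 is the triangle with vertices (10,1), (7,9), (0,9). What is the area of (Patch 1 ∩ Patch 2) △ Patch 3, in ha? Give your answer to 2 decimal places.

25.55

|Patch 1 ∩ Patch 2| = 6.
|(Patch 1 ∩ Patch 2) ∩ Patch 3| = 4.225.
|(Patch 1 ∩ Patch 2) △ Patch 3| = 6 + 28 − 8.45 = 25.55.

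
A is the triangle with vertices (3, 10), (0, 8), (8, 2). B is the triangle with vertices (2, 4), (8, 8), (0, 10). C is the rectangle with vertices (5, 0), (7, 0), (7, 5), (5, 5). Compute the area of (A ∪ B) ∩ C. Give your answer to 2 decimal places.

2.39

The region (A ∪ B) ∩ C is the polygon with vertices (7,3.6), (7,2.75), (5,4.25), (5,5), (6.125,5).
By the shoelace formula its area is 2.39.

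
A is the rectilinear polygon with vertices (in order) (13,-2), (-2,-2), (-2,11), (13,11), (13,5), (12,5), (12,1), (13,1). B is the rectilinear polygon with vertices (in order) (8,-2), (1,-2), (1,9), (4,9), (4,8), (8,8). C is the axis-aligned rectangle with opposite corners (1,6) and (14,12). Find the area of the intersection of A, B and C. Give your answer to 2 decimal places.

17.00

The intersection is the polygon with vertices (1,9), (4,9), (4,8), (8,8), (8,6), (1,6).
By the shoelace formula its area is 17.00.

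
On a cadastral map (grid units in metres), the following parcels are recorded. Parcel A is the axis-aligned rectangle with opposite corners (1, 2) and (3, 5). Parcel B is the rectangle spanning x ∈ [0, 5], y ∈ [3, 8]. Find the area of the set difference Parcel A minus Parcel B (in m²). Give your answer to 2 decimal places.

2.00

|Parcel A∩Parcel B|: x∈[1,3], y∈[3,5] → 2·2 = 4.
|Parcel A| = 6.
|Parcel A ∖ Parcel B| = |Parcel A| − |Parcel A∩Parcel B| = 6 − 4 = 2.00.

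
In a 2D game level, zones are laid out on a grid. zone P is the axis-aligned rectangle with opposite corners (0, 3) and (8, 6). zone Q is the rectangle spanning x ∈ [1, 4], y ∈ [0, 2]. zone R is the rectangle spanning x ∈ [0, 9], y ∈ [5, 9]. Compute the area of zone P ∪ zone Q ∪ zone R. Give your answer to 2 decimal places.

By inclusion–exclusion:
Individual areas: |zone P| = 24, |zone Q| = 6, |zone R| = 36.
|zone P∩zone Q| = 0 (no overlap).
|zone P∩zone R|: x∈[0,8], y∈[5,6] → 8·1 = 8.
|zone Q∩zone R| = 0 (no overlap).
|zone P∩zone Q∩zone R| = 0.
|zone P ∪ zone Q ∪ zone R| = 66 − 8 + 0 = 58.00.

58.00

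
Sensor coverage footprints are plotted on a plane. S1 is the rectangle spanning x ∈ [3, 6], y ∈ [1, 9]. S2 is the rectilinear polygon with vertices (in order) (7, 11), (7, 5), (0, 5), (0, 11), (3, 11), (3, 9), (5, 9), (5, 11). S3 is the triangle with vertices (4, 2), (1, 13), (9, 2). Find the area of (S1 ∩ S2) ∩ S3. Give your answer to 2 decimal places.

The region (S1 ∩ S2) ∩ S3 is the polygon with vertices (6,5), (3.182,5), (3,5.667), (3,9), (3.909,9), (6,6.125).
By the shoelace formula its area is 8.93.

8.93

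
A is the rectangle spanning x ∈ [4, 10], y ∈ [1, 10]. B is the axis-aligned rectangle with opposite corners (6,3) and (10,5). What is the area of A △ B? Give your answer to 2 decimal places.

46.00

|A∩B|: x∈[6,10], y∈[3,5] → 4·2 = 8.
|A △ B| = |A| + |B| − 2·|A∩B| = 54 + 8 − 16 = 46.00.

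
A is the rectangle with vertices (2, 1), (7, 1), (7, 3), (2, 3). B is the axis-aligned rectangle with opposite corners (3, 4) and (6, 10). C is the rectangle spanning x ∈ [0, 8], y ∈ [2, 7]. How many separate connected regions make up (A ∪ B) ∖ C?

(A ∪ B) ∖ C splits into 2 disjoint pieces (area 5, area 9).

2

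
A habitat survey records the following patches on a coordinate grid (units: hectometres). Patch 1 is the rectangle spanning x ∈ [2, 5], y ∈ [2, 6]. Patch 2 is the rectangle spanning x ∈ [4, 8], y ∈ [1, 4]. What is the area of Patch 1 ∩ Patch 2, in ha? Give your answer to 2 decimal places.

|Patch 1∩Patch 2|: x∈[4,5], y∈[2,4] → 1·2 = 2.

2.00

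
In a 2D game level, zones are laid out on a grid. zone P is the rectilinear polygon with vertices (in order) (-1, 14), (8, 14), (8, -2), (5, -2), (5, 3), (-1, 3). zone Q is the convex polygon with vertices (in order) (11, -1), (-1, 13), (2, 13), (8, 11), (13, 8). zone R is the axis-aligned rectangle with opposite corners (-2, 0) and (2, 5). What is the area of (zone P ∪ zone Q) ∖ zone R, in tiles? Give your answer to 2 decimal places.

146.25

|zone P ∪ zone Q| = 152.25.
|(zone P ∪ zone Q) ∩ zone R| = 6.
|(zone P ∪ zone Q) ∖ zone R| = 152.25 − 6 = 146.25.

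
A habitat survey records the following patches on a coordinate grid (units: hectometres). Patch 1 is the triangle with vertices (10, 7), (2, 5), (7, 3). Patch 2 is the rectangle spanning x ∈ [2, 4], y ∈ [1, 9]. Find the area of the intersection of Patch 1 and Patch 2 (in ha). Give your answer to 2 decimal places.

1.30

The intersection is the polygon with vertices (4,5.5), (4,4.2), (2,5).
By the shoelace formula its area is 1.30.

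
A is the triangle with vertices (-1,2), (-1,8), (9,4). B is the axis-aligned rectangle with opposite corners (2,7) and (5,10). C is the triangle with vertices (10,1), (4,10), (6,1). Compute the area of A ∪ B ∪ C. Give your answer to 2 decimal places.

By inclusion–exclusion:
Individual areas: |A| = 30, |B| = 9, |C| = 18.
|A∩B| = 0.
|A∩C| = 3.8775.
|B∩C| = 1.25.
|A∩B∩C| = 0.
|A ∪ B ∪ C| = 57 − 5.1275 + 0 = 51.87.

51.87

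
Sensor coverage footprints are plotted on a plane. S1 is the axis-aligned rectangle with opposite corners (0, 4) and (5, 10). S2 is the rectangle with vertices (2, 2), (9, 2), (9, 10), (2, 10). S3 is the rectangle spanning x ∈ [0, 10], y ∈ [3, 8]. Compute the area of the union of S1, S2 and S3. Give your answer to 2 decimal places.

By inclusion–exclusion:
Individual areas: |S1| = 30, |S2| = 56, |S3| = 50.
|S1∩S2|: x∈[2,5], y∈[4,10] → 3·6 = 18.
|S1∩S3|: x∈[0,5], y∈[4,8] → 5·4 = 20.
|S2∩S3|: x∈[2,9], y∈[3,8] → 7·5 = 35.
|S1∩S2∩S3| = 12.
|S1 ∪ S2 ∪ S3| = 136 − 73 + 12 = 75.00.

75.00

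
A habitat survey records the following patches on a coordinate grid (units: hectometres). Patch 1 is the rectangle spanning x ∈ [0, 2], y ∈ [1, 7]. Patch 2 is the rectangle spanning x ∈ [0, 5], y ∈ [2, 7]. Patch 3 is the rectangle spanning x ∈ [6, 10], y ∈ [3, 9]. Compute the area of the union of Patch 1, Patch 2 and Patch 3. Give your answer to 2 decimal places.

51.00

By inclusion–exclusion:
Individual areas: |Patch 1| = 12, |Patch 2| = 25, |Patch 3| = 24.
|Patch 1∩Patch 2|: x∈[0,2], y∈[2,7] → 2·5 = 10.
|Patch 1∩Patch 3| = 0 (no overlap).
|Patch 2∩Patch 3| = 0 (no overlap).
|Patch 1∩Patch 2∩Patch 3| = 0.
|Patch 1 ∪ Patch 2 ∪ Patch 3| = 61 − 10 + 0 = 51.00.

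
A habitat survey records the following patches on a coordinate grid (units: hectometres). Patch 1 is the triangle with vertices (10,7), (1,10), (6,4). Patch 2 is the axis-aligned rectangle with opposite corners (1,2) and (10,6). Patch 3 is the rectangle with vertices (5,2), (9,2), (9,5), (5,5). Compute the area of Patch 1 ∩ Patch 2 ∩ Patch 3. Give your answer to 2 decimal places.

1.08

The intersection is the polygon with vertices (5.167,5), (7.333,5), (6,4).
By the shoelace formula its area is 1.08.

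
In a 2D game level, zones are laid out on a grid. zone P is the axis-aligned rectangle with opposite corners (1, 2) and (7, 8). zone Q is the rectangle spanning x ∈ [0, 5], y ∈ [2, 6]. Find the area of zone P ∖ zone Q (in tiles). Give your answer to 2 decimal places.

|zone P∩zone Q|: x∈[1,5], y∈[2,6] → 4·4 = 16.
|zone P| = 36.
|zone P ∖ zone Q| = |zone P| − |zone P∩zone Q| = 36 − 16 = 20.00.

20.00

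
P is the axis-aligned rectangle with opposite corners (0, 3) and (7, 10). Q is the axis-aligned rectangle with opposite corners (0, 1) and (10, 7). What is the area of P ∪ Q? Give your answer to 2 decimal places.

By inclusion–exclusion:
Individual areas: |P| = 49, |Q| = 60.
|P∩Q|: x∈[0,7], y∈[3,7] → 7·4 = 28.
|P ∪ Q| = 109 − 28 = 81.00.

81.00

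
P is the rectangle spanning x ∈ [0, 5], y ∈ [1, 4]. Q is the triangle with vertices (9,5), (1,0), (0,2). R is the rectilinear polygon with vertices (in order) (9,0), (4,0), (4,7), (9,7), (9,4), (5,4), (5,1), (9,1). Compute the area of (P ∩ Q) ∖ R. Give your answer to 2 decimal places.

|P ∩ Q| = 7.1167.
|(P ∩ Q) ∩ R| = 1.3125.
|(P ∩ Q) ∖ R| = 7.1167 − 1.3125 = 5.80.

5.80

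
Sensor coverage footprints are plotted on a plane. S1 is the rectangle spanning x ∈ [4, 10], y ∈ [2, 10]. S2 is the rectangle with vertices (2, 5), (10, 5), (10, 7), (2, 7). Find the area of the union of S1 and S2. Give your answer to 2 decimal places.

By inclusion–exclusion:
Individual areas: |S1| = 48, |S2| = 16.
|S1∩S2|: x∈[4,10], y∈[5,7] → 6·2 = 12.
|S1 ∪ S2| = 64 − 12 = 52.00.

52.00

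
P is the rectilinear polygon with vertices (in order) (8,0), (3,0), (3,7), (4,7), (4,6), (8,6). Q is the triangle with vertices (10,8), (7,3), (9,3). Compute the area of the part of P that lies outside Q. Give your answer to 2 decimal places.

30.17

|P| = 31, |P∩Q| = 0.8333.
|P ∖ Q| = |P| − |P∩Q| = 31 − 0.8333 = 30.17.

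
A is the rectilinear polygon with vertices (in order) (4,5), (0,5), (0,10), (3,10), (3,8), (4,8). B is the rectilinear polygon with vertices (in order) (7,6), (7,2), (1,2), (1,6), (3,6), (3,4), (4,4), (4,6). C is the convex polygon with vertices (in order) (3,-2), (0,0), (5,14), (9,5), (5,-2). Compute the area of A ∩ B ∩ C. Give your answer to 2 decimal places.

1.04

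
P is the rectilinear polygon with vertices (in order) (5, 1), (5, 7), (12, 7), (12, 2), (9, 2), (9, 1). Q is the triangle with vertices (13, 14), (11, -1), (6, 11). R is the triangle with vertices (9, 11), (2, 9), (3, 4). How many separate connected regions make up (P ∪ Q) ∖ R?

(P ∪ Q) ∖ R is a single connected region.

1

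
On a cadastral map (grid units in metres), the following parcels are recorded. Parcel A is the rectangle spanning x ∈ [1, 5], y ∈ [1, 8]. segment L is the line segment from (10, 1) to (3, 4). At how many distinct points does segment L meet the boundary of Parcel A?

The segment meets the boundary at (5,3.143).

1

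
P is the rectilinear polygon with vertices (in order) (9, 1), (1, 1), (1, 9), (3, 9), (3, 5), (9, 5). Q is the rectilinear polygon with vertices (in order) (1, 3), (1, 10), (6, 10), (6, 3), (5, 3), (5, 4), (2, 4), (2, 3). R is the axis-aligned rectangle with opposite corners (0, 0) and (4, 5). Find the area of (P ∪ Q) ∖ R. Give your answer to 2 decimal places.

45.00

|P ∪ Q| = 57.
|(P ∪ Q) ∩ R| = 12.
|(P ∪ Q) ∖ R| = 57 − 12 = 45.00.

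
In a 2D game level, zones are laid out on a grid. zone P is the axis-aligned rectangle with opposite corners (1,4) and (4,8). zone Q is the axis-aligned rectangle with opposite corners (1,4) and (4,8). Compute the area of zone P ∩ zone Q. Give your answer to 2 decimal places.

12.00

|zone P∩zone Q|: x∈[1,4], y∈[4,8] → 3·4 = 12.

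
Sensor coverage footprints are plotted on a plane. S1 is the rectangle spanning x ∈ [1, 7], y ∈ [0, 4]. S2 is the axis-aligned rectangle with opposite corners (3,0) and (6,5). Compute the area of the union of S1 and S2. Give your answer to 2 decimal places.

By inclusion–exclusion:
Individual areas: |S1| = 24, |S2| = 15.
|S1∩S2|: x∈[3,6], y∈[0,4] → 3·4 = 12.
|S1 ∪ S2| = 39 − 12 = 27.00.

27.00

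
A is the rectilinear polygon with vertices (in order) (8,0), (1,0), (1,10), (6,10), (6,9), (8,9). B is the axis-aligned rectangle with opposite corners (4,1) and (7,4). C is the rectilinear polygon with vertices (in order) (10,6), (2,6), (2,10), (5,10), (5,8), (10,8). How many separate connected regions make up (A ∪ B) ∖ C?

2

(A ∪ B) ∖ C splits into 2 disjoint pieces (area 46, area 4).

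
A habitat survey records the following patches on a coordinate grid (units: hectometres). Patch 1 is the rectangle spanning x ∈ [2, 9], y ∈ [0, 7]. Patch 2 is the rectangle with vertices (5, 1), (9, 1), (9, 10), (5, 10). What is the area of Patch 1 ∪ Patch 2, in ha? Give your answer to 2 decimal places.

By inclusion–exclusion:
Individual areas: |Patch 1| = 49, |Patch 2| = 36.
|Patch 1∩Patch 2|: x∈[5,9], y∈[1,7] → 4·6 = 24.
|Patch 1 ∪ Patch 2| = 85 − 24 = 61.00.

61.00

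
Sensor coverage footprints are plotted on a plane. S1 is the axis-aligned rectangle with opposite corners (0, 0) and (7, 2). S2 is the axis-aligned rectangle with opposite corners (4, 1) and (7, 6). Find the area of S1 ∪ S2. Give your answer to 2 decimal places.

26.00

By inclusion–exclusion:
Individual areas: |S1| = 14, |S2| = 15.
|S1∩S2|: x∈[4,7], y∈[1,2] → 3·1 = 3.
|S1 ∪ S2| = 29 − 3 = 26.00.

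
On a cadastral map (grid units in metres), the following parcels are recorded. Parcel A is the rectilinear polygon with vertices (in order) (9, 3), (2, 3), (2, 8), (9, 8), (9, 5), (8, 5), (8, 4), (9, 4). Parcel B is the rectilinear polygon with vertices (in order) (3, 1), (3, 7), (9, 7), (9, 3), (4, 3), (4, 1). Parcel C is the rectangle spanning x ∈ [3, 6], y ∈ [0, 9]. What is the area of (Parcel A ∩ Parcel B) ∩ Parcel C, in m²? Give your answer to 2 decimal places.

The region (Parcel A ∩ Parcel B) ∩ Parcel C is the polygon with vertices (3,3), (3,7), (6,7), (6,3), (4,3).
By the shoelace formula its area is 12.00.

12.00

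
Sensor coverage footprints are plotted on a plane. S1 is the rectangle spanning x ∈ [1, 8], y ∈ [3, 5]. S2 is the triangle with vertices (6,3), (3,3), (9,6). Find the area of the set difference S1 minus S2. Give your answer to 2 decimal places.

|S1| = 14, |S1∩S2| = 4.
|S1 ∖ S2| = |S1| − |S1∩S2| = 14 − 4 = 10.00.

10.00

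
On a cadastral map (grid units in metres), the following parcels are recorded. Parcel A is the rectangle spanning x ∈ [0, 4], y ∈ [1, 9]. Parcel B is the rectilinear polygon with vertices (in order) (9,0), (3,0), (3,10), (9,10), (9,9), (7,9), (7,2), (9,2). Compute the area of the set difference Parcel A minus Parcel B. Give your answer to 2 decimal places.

|Parcel A| = 32, |Parcel A∩Parcel B| = 8.
|Parcel A ∖ Parcel B| = |Parcel A| − |Parcel A∩Parcel B| = 32 − 8 = 24.00.

24.00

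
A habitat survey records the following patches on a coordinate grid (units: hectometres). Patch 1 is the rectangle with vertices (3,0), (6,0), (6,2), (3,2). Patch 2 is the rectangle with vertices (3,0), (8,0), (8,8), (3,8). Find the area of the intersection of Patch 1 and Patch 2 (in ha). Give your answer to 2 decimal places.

|Patch 1∩Patch 2|: x∈[3,6], y∈[0,2] → 3·2 = 6.

6.00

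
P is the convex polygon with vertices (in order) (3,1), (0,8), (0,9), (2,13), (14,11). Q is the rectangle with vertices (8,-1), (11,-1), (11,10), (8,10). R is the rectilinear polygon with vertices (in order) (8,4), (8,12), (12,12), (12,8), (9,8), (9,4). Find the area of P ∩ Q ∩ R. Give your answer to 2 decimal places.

The intersection is the polygon with vertices (8,10), (11,10), (11,8.273), (10.7,8), (9,8), (9,6.455), (8,5.545).
By the shoelace formula its area is 7.96.

7.96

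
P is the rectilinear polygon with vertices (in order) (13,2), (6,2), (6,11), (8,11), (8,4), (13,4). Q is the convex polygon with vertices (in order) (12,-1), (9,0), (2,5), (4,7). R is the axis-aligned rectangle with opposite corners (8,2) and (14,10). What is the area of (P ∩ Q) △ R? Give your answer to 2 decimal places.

51.49

|P ∩ Q| = 4.4857.
|(P ∩ Q) ∩ R| = 0.5.
|(P ∩ Q) △ R| = 4.4857 + 48 − 1 = 51.49.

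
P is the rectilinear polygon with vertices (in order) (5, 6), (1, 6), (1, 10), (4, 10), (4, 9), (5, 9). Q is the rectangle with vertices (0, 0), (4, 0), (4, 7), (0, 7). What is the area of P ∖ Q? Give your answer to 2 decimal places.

12.00

|P| = 15, |P∩Q| = 3.
|P ∖ Q| = |P| − |P∩Q| = 15 − 3 = 12.00.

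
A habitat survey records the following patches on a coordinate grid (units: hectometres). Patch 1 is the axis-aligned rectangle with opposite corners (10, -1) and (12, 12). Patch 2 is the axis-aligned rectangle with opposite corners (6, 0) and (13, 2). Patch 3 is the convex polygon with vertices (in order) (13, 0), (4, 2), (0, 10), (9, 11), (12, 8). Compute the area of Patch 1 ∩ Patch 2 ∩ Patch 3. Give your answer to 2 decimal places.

The intersection is the polygon with vertices (10,2), (12,2), (12,0.222), (10,0.667).
By the shoelace formula its area is 3.11.

3.11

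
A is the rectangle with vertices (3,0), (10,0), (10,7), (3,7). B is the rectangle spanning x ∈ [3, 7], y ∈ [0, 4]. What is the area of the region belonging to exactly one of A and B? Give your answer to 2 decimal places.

|A∩B|: x∈[3,7], y∈[0,4] → 4·4 = 16.
|A △ B| = |A| + |B| − 2·|A∩B| = 49 + 16 − 32 = 33.00.

33.00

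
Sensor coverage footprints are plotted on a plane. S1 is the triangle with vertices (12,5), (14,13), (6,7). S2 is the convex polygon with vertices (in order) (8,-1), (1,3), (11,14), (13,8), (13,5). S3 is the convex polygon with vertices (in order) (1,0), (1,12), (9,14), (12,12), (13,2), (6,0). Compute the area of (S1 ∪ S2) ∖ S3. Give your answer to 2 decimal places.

|S1 ∪ S2| = 93.9619.
|(S1 ∪ S2) ∩ S3| = 84.2485.
|(S1 ∪ S2) ∖ S3| = 93.9619 − 84.2485 = 9.71.

9.71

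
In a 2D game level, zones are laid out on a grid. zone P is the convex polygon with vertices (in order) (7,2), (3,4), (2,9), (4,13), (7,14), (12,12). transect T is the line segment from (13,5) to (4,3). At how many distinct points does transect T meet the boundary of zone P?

2

The segment meets the boundary at (4.692,3.154), (7.938,3.875).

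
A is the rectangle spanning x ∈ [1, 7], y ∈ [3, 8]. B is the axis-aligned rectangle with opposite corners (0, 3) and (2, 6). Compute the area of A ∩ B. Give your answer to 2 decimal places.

|A∩B|: x∈[1,2], y∈[3,6] → 1·3 = 3.

3.00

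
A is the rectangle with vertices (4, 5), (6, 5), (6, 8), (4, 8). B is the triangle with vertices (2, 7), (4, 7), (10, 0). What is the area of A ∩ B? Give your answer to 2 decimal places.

The intersection is the polygon with vertices (4,7), (5.714,5), (4.286,5), (4,5.25).
By the shoelace formula its area is 1.68.

1.68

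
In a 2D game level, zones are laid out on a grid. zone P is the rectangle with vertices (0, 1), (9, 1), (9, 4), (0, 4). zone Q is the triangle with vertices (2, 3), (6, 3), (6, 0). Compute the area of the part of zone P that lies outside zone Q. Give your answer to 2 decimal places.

|zone P| = 27, |zone P∩zone Q| = 5.3333.
|zone P ∖ zone Q| = |zone P| − |zone P∩zone Q| = 27 − 5.3333 = 21.67.

21.67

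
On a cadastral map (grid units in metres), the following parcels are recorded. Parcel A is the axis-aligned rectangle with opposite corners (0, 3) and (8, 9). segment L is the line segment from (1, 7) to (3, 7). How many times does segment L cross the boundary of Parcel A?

0

The segment lies entirely inside Parcel A and never meets its boundary.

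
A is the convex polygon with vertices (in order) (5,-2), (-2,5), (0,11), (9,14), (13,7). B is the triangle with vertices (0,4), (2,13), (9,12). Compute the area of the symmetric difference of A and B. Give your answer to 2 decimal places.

111.66

|A| = 140, |B| = 32.5, |A∩B| = 30.42.
|A △ B| = |A| + |B| − 2·|A∩B| = 140 + 32.5 − 60.84 = 111.66.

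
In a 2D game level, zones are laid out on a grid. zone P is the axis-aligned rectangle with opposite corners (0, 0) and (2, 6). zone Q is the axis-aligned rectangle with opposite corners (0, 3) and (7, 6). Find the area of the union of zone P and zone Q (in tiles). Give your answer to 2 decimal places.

By inclusion–exclusion:
Individual areas: |zone P| = 12, |zone Q| = 21.
|zone P∩zone Q|: x∈[0,2], y∈[3,6] → 2·3 = 6.
|zone P ∪ zone Q| = 33 − 6 = 27.00.

27.00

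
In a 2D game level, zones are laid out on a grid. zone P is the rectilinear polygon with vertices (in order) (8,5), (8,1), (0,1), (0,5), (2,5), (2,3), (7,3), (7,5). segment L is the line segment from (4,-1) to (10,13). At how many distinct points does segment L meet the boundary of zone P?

The segment meets the boundary at (5.714,3), (4.857,1).

2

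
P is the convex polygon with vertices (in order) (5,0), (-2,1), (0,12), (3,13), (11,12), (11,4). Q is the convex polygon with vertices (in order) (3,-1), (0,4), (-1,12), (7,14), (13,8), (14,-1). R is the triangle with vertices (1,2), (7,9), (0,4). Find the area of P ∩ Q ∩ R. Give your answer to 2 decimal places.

The intersection is the polygon with vertices (0,4), (7,9), (1.118,2.137).
By the shoelace formula its area is 9.31.

9.31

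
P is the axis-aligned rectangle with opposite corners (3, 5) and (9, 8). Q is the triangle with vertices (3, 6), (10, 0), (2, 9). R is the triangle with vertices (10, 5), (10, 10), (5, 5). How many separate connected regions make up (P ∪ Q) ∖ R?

(P ∪ Q) ∖ R is a single connected region.

1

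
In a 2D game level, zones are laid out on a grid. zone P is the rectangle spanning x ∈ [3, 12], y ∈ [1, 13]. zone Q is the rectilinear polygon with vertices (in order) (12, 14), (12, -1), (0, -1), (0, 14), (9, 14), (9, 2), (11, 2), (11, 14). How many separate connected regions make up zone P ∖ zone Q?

1

zone P ∖ zone Q is a single connected region.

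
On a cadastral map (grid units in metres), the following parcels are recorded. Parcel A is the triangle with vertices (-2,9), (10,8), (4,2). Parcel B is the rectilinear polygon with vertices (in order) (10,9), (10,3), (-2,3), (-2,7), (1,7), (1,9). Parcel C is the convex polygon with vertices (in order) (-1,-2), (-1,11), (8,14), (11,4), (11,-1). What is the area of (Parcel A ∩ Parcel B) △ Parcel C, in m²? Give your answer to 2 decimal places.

123.37

|Parcel A ∩ Parcel B| = 34.1607.
|(Parcel A ∩ Parcel B) ∩ Parcel C| = 34.1436.
|(Parcel A ∩ Parcel B) △ Parcel C| = 34.1607 + 157.5 − 68.2872 = 123.37.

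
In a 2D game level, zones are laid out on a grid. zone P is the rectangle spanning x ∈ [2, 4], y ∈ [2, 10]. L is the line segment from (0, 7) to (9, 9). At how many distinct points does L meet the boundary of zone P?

The segment meets the boundary at (4,7.889), (2,7.444).

2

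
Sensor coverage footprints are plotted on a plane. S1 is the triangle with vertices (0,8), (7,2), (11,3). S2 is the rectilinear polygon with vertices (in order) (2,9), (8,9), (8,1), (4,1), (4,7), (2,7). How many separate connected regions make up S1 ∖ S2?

S1 ∖ S2 splits into 2 disjoint pieces (area 3.2117, area 3.1705).

2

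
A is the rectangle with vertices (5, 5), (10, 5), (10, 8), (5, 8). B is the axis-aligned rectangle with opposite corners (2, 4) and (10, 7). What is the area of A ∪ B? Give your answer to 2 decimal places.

By inclusion–exclusion:
Individual areas: |A| = 15, |B| = 24.
|A∩B|: x∈[5,10], y∈[5,7] → 5·2 = 10.
|A ∪ B| = 39 − 10 = 29.00.

29.00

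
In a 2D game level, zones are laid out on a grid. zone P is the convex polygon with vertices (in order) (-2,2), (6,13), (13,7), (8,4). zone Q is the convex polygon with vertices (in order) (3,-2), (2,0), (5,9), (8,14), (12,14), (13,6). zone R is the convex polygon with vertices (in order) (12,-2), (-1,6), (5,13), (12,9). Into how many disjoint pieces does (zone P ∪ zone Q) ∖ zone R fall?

2

(zone P ∪ zone Q) ∖ zone R splits into 2 disjoint pieces (area 21.9553, area 20.8696).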